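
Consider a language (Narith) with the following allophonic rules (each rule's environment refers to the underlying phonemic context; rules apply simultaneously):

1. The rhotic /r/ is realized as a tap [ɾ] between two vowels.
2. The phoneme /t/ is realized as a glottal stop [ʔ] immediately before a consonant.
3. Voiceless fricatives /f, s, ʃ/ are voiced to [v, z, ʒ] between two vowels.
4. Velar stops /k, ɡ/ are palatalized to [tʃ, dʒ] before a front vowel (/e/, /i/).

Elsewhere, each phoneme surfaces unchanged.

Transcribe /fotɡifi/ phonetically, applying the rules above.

[foʔdʒivi]

/f/ (word-initial): rule 3 targets it, but not between two vowels → unchanged [f].
/t/ — between /o/ and /ɡ/, immediately before a consonant — surfaces as [ʔ] (rule 2).
/ɡ/ (between /t/ and /i/) occurs before a front vowel → [dʒ] by rule 4.
Rule 3 applies to /f/ (between /i/ and /i/: between two vowels) → [v].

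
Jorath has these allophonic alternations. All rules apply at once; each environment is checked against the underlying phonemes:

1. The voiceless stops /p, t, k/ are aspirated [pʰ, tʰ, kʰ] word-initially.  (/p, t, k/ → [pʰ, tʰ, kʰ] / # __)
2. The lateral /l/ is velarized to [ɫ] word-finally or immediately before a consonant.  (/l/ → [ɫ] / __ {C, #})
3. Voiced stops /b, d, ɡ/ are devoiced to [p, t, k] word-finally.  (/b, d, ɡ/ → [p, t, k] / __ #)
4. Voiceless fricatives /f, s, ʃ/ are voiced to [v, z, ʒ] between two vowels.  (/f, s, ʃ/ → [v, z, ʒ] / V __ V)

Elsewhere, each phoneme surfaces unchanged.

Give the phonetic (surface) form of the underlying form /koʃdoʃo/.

/k/ meets the environment for rule 1 (word-initially) → [kʰ].
/o/ stays [o].
/ʃ/ (between /o/ and /d/) is in the target of rule 4 but the environment (between two vowels) is not met → [ʃ].
/d/ — between /ʃ/ and /o/; rule 3 does not apply here → [d].
/o/ (between /d/ and /ʃ/): no rule targets it → [o].
/ʃ/ — between /o/ and /o/, between two vowels — surfaces as [ʒ] (rule 4).
/o/ stays [o].

[kʰoʃdoʒo]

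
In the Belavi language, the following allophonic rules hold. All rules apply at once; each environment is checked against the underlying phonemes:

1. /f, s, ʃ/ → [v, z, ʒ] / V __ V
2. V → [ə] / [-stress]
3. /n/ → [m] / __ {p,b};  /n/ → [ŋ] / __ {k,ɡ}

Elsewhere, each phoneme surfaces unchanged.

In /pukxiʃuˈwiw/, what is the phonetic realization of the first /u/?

/u/ (between /p/ and /k/): in an unstressed syllable, so rule 2 applies → [ə].

[ə]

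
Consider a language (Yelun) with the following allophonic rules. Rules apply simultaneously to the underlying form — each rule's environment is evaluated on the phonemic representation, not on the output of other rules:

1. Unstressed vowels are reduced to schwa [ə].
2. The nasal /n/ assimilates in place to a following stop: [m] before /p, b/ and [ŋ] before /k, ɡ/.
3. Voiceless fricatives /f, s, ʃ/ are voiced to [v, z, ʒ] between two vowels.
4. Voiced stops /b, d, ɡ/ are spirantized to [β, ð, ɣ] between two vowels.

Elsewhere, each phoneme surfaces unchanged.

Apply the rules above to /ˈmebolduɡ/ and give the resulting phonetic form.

/m/ stays [m].
/e/ (between /m/ and /b/): rule 1 targets it, but not in an unstressed syllable → unchanged [e].
/b/ (between /e/ and /o/) occurs between two vowels → [β] by rule 4.
/o/ (between /b/ and /l/) occurs in an unstressed syllable → [ə] by rule 1.
/l/ — not in any rule's target class → [l].
/d/ (between /l/ and /u/): rule 4 targets it, but not between two vowels → unchanged [d].
/u/ meets the environment for rule 1 (in an unstressed syllable) → [ə].
/ɡ/ (word-final) fails the environment for rule 4, so it stays [ɡ].

[ˈmeβəldəɡ]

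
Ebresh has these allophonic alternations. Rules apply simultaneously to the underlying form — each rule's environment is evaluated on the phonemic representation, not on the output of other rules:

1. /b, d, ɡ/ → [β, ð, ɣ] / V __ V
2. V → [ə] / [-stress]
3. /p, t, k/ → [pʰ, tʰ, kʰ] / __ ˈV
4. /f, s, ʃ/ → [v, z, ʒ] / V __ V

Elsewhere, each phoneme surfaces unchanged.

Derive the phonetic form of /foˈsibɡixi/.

[fəˈzibɡəxə]

/f/ (word-initial) is in the target of rule 4 but the environment (between two vowels) is not met → [f].
Rule 2 applies to /o/ (between /f/ and /s/: in an unstressed syllable) → [ə].
/s/ (between /o/ and /i/): between two vowels, so rule 4 applies → [z].
/i/ (between /s/ and /b/) is in the target of rule 2 but the environment (in an unstressed syllable) is not met → [i].
/b/ (between /i/ and /ɡ/): rule 1 targets it, but not between two vowels → unchanged [b].
/ɡ/ (between /b/ and /i/) is in the target of rule 1 but the environment (between two vowels) is not met → [ɡ].
/i/ meets the environment for rule 2 (in an unstressed syllable) → [ə].
/i/ — word-final, in an unstressed syllable — surfaces as [ə] (rule 2).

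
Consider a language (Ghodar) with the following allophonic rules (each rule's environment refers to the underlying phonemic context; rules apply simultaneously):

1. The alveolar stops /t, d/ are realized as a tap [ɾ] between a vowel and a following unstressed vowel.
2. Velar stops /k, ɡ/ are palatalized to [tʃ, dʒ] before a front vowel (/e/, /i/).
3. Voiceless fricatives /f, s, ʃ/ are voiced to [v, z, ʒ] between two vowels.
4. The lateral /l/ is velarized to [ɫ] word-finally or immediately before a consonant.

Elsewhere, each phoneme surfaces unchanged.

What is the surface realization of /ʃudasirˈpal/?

[ʃuɾazirˈpaɫ]

/ʃ/ (word-initial) is in the target of rule 3 but the environment (between two vowels) is not met → [ʃ].
/u/ — not in any rule's target class → [u].
/d/ — between /u/ and /a/, between a vowel and a following unstressed vowel — surfaces as [ɾ] (rule 1).
/a/ (between /d/ and /s/): no rule targets it → [a].
/s/ — between /a/ and /i/, between two vowels — surfaces as [z] (rule 3).
/i/ (between /s/ and /r/) is unaffected → [i].
/r/ (between /i/ and /p/) is unaffected → [r].
/p/ (between /r/ and /a/) is unaffected → [p].
/a/ (between /p/ and /l/) is unaffected → [a].
/l/ (word-final): word-finally or immediately before a consonant, so rule 4 applies → [ɫ].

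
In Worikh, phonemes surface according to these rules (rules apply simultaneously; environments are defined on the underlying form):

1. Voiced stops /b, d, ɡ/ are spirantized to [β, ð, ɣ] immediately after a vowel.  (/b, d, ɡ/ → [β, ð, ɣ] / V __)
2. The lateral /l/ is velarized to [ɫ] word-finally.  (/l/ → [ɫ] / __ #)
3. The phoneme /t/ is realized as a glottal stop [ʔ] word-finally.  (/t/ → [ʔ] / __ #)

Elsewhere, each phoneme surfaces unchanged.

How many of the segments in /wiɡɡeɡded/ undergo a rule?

3

Segments that undergo a rule: /ɡ/ → [ɣ] (rule 1); /ɡ/ → [ɣ] (rule 1); /d/ → [ð] (rule 1).
All other segments surface unchanged.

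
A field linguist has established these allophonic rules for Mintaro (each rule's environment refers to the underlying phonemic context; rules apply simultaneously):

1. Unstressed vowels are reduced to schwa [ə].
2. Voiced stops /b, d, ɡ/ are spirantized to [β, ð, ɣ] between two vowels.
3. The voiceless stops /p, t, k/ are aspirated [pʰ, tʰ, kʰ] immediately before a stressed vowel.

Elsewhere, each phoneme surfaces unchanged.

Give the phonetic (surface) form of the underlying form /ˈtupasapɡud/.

/t/ (word-initial): immediately before a stressed vowel, so rule 3 applies → [tʰ].
/u/ (between /t/ and /p/): rule 1 targets it, but not in an unstressed syllable → unchanged [u].
/p/ (between /u/ and /a/) fails the environment for rule 3, so it stays [p].
/a/ (between /p/ and /s/) occurs in an unstressed syllable → [ə] by rule 1.
Rule 1 applies to /a/ (between /s/ and /p/: in an unstressed syllable) → [ə].
/p/ — between /a/ and /ɡ/; rule 3 does not apply here → [p].
/ɡ/ (between /p/ and /u/) fails the environment for rule 2, so it stays [ɡ].
/u/ (between /ɡ/ and /d/): in an unstressed syllable, so rule 1 applies → [ə].
/d/ — word-final; rule 2 does not apply here → [d].

[ˈtʰupəsəpɡəd]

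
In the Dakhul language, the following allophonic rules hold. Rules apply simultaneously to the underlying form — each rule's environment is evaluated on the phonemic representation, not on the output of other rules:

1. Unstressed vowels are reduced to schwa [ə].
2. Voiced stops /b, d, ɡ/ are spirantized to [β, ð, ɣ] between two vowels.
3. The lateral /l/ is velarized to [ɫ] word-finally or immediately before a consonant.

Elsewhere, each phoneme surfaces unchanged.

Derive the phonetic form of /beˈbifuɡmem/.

[bəˈβifəɡməm]

/b/ (word-initial) fails the environment for rule 2, so it stays [b].
Rule 1 applies to /e/ (between /b/ and /b/: in an unstressed syllable) → [ə].
/b/ (between /e/ and /i/) occurs between two vowels → [β] by rule 2.
/i/ (between /b/ and /f/) is in the target of rule 1 but the environment (in an unstressed syllable) is not met → [i].
/f/ (between /i/ and /u/) is unaffected → [f].
Rule 1 applies to /u/ (between /f/ and /ɡ/: in an unstressed syllable) → [ə].
/ɡ/ (between /u/ and /m/) fails the environment for rule 2, so it stays [ɡ].
/m/ (between /ɡ/ and /e/): no rule targets it → [m].
/e/ (between /m/ and /m/) occurs in an unstressed syllable → [ə] by rule 1.
/m/ stays [m].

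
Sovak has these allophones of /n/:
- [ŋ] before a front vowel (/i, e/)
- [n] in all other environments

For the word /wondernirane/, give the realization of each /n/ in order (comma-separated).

[n], [ŋ], [ŋ]

Occurrence 1 (position 3): no conditioning environment matches → elsewhere allophone [n].
Occurrence 2 (position 7): before a front vowel (/i, e/) → [ŋ].
Occurrence 3 (position 11): before a front vowel (/i, e/) → [ŋ].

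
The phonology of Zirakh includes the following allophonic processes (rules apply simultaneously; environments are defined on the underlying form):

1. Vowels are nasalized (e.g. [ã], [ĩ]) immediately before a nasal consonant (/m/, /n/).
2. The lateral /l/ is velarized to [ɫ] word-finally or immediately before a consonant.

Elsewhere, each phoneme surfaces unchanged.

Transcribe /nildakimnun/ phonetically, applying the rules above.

/n/ (word-initial) is unaffected → [n].
/i/ (between /n/ and /l/): rule 1 targets it, but not before a nasal consonant → unchanged [i].
/l/ meets the environment for rule 2 (word-finally or immediately before a consonant) → [ɫ].
/d/ stays [d].
/a/ — between /d/ and /k/; rule 1 does not apply here → [a].
/k/ stays [k].
/i/ meets the environment for rule 1 (before a nasal consonant) → [ĩ].
/m/ — not in any rule's target class → [m].
/n/ — not in any rule's target class → [n].
/u/ (between /n/ and /n/) occurs before a nasal consonant → [ũ] by rule 1.
/n/ (word-final): no rule targets it → [n].

[niɫdakĩmnũn]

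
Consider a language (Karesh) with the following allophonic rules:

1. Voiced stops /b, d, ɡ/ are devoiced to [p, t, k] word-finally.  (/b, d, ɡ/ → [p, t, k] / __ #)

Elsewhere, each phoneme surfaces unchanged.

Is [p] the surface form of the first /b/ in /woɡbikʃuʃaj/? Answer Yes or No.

No

/b/ — between /ɡ/ and /i/; rule 1 does not apply here → [b].
The actual realization is [b], not [p].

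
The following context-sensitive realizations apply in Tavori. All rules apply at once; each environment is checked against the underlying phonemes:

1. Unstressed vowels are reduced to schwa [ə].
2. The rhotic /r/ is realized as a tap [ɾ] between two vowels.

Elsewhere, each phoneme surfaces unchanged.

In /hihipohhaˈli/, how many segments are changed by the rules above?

Segments that undergo a rule: /i/ → [ə] (rule 1); /i/ → [ə] (rule 1); /o/ → [ə] (rule 1); /a/ → [ə] (rule 1).
All other segments surface unchanged.

4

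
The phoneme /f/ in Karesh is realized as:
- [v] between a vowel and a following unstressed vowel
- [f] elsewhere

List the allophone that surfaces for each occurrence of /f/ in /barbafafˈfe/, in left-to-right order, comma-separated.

Occurrence 1 (position 6): between a vowel and a following unstressed vowel → [v].
Occurrence 2 (position 8): no conditioning environment matches → elsewhere allophone [f].
Occurrence 3 (position 9): no conditioning environment matches → elsewhere allophone [f].

[v], [f], [f]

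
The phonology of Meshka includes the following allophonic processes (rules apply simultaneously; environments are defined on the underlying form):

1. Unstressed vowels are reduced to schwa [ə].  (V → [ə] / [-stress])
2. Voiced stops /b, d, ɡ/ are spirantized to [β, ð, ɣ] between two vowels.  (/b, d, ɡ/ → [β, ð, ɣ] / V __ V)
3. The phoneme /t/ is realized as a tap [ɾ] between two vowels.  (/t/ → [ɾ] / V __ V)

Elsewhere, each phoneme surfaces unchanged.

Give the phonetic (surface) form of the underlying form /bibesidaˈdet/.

/b/ (word-initial) is in the target of rule 2 but the environment (between two vowels) is not met → [b].
Rule 1 applies to /i/ (between /b/ and /b/: in an unstressed syllable) → [ə].
/b/ — between /i/ and /e/, between two vowels — surfaces as [β] (rule 2).
/e/ meets the environment for rule 1 (in an unstressed syllable) → [ə].
/i/ — between /s/ and /d/, in an unstressed syllable — surfaces as [ə] (rule 1).
/d/ (between /i/ and /a/): between two vowels, so rule 2 applies → [ð].
/a/ — between /d/ and /d/, in an unstressed syllable — surfaces as [ə] (rule 1).
/d/ (between /a/ and /e/) occurs between two vowels → [ð] by rule 2.
/e/ — between /d/ and /t/; rule 1 does not apply here → [e].
/t/ (word-final) is in the target of rule 3 but the environment (between two vowels) is not met → [t].

[bəβəsəðəˈðet]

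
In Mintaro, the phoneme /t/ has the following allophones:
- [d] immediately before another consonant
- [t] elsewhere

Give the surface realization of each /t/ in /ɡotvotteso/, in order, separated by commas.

[d], [d], [t]

Occurrence 1 (position 3): immediately before another consonant → [d].
Occurrence 2 (position 6): immediately before another consonant → [d].
Occurrence 3 (position 7): no conditioning environment matches → elsewhere allophone [t].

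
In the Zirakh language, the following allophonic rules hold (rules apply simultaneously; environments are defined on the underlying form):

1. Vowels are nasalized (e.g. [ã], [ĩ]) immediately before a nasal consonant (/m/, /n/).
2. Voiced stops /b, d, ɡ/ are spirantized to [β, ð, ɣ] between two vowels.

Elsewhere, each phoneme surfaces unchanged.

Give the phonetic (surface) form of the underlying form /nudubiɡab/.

/n/ — not in any rule's target class → [n].
/u/ — between /n/ and /d/; rule 1 does not apply here → [u].
/d/ (between /u/ and /u/): between two vowels, so rule 2 applies → [ð].
/u/ (between /d/ and /b/): rule 1 targets it, but not before a nasal consonant → unchanged [u].
/b/ — between /u/ and /i/, between two vowels — surfaces as [β] (rule 2).
/i/ (between /b/ and /ɡ/) is in the target of rule 1 but the environment (before a nasal consonant) is not met → [i].
/ɡ/ (between /i/ and /a/): between two vowels, so rule 2 applies → [ɣ].
/a/ (between /ɡ/ and /b/) fails the environment for rule 1, so it stays [a].
/b/ (word-final) is in the target of rule 2 but the environment (between two vowels) is not met → [b].

[nuðuβiɣab]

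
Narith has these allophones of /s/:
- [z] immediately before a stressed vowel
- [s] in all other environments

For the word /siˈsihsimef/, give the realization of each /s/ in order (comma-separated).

[s], [z], [s]

Occurrence 1 (position 1): no conditioning environment matches → elsewhere allophone [s].
Occurrence 2 (position 3): immediately before a stressed vowel → [z].
Occurrence 3 (position 6): no conditioning environment matches → elsewhere allophone [s].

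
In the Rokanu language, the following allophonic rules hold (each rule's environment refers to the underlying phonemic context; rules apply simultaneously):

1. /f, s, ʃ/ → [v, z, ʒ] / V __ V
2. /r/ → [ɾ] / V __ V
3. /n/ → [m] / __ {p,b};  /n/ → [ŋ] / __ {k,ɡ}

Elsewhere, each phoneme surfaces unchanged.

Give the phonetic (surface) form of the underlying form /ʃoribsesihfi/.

[ʃoɾibsezihfi]

/ʃ/ (word-initial) fails the environment for rule 1, so it stays [ʃ].
/o/ (between /ʃ/ and /r/) is unaffected → [o].
/r/ (between /o/ and /i/) occurs between two vowels → [ɾ] by rule 2.
/i/ (between /r/ and /b/) is unaffected → [i].
/b/ (between /i/ and /s/) is unaffected → [b].
/s/ (between /b/ and /e/): rule 1 targets it, but not between two vowels → unchanged [s].
/e/ (between /s/ and /s/): no rule targets it → [e].
/s/ meets the environment for rule 1 (between two vowels) → [z].
/i/ (between /s/ and /h/): no rule targets it → [i].
/h/ (between /i/ and /f/) is unaffected → [h].
/f/ (between /h/ and /i/): rule 1 targets it, but not between two vowels → unchanged [f].
/i/ — not in any rule's target class → [i].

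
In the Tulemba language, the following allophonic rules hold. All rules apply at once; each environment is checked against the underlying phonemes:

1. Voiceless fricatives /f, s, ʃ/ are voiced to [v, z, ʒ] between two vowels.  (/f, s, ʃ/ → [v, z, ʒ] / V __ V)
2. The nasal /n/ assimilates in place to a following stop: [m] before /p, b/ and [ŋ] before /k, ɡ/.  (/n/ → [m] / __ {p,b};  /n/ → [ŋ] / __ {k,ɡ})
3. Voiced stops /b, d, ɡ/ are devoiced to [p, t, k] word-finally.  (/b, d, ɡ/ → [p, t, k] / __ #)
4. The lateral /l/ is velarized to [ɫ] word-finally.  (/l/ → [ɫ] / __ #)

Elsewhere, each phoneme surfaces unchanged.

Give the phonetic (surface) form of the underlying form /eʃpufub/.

[eʃpuvup]

/ʃ/ (between /e/ and /p/) is in the target of rule 1 but the environment (between two vowels) is not met → [ʃ].
Rule 1 applies to /f/ (between /u/ and /u/: between two vowels) → [v].
/b/ (word-final): word-finally, so rule 3 applies → [p].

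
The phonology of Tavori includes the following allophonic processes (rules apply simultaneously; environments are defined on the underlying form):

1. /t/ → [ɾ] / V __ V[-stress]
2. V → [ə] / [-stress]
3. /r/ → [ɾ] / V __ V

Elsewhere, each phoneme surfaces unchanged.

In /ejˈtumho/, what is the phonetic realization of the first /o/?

[ə]

/o/ — word-final, in an unstressed syllable — surfaces as [ə] (rule 2).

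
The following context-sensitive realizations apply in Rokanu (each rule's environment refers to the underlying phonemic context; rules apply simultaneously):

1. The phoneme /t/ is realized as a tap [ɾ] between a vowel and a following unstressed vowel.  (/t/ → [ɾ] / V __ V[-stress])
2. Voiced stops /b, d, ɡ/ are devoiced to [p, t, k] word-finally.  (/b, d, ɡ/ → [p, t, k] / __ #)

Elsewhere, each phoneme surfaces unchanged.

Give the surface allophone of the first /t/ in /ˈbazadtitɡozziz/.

[t]

/t/ (between /d/ and /i/) is in the target of rule 1 but the environment (between a vowel and a following unstressed vowel) is not met → [t].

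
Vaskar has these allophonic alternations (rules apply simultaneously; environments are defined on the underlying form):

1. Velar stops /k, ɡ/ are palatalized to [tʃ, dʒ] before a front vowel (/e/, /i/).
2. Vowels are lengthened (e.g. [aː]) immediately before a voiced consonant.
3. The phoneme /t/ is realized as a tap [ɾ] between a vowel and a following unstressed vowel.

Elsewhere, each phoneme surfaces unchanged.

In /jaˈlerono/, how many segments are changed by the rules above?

3

Segments that undergo a rule: /a/ → [aː] (rule 2); /e/ → [eː] (rule 2); /o/ → [oː] (rule 2).
All other segments surface unchanged.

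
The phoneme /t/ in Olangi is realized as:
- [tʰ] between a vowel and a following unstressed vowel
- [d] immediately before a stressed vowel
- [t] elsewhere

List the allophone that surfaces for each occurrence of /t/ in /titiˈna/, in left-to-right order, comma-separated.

Occurrence 1 (position 1): no conditioning environment matches → elsewhere allophone [t].
Occurrence 2 (position 3): between a vowel and a following unstressed vowel → [tʰ].

[t], [tʰ]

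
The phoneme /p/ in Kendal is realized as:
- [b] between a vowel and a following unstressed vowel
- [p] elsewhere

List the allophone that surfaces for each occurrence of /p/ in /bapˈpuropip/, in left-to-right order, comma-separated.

[p], [p], [b], [p]

Occurrence 1 (position 3): no conditioning environment matches → elsewhere allophone [p].
Occurrence 2 (position 4): no conditioning environment matches → elsewhere allophone [p].
Occurrence 3 (position 8): between a vowel and a following unstressed vowel → [b].
Occurrence 4 (position 10): no conditioning environment matches → elsewhere allophone [p].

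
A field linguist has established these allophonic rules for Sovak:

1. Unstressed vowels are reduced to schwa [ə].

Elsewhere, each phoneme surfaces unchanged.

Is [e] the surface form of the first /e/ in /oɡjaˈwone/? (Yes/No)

No

/e/ (word-final): in an unstressed syllable, so rule 1 applies → [ə].
The actual realization is [ə], not [e].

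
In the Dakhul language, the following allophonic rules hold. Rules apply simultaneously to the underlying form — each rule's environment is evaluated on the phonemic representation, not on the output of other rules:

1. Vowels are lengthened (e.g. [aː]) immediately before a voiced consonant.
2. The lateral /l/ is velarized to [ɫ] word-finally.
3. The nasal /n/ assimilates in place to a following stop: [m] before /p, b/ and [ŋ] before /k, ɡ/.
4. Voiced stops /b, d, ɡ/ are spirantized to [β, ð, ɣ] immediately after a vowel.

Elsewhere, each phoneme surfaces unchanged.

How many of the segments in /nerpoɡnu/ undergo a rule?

Segments that undergo a rule: /e/ → [eː] (rule 1); /o/ → [oː] (rule 1); /ɡ/ → [ɣ] (rule 4).
All other segments surface unchanged.

3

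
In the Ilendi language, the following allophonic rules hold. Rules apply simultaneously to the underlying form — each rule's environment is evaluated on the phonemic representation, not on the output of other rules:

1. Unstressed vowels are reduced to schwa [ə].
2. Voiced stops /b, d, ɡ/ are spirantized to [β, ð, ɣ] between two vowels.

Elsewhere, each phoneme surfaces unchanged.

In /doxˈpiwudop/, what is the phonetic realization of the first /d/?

[d]

/d/ (word-initial): rule 2 targets it, but not between two vowels → unchanged [d].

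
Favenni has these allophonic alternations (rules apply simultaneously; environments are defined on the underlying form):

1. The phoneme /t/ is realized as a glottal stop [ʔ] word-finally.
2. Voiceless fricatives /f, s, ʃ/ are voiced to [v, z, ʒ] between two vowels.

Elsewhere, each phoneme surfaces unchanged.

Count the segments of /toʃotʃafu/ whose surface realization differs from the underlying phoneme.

2

Segments that undergo a rule: /ʃ/ → [ʒ] (rule 2); /f/ → [v] (rule 2).
All other segments surface unchanged.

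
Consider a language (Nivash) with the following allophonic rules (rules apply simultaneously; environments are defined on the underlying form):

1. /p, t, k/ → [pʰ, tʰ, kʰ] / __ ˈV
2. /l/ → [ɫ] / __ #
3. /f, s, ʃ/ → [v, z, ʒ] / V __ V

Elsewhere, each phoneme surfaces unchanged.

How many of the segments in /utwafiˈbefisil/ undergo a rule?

Segments that undergo a rule: /f/ → [v] (rule 3); /f/ → [v] (rule 3); /s/ → [z] (rule 3); /l/ → [ɫ] (rule 2).
All other segments surface unchanged.

4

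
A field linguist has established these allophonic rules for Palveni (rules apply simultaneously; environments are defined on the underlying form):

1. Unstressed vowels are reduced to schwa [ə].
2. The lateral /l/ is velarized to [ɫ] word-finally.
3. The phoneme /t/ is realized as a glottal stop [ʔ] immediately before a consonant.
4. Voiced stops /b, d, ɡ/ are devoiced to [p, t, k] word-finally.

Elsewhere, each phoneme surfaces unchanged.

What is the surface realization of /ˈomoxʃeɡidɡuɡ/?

[ˈoməxʃəɡədɡək]

/o/ (word-initial) is in the target of rule 1 but the environment (in an unstressed syllable) is not met → [o].
/m/ (between /o/ and /o/) is unaffected → [m].
/o/ — between /m/ and /x/, in an unstressed syllable — surfaces as [ə] (rule 1).
/x/ (between /o/ and /ʃ/) is unaffected → [x].
/ʃ/ stays [ʃ].
/e/ (between /ʃ/ and /ɡ/) occurs in an unstressed syllable → [ə] by rule 1.
/ɡ/ — between /e/ and /i/; rule 4 does not apply here → [ɡ].
/i/ meets the environment for rule 1 (in an unstressed syllable) → [ə].
/d/ (between /i/ and /ɡ/): rule 4 targets it, but not word-finally → unchanged [d].
/ɡ/ (between /d/ and /u/) fails the environment for rule 4, so it stays [ɡ].
/u/ (between /ɡ/ and /ɡ/) occurs in an unstressed syllable → [ə] by rule 1.
/ɡ/ — word-final, word-finally — surfaces as [k] (rule 4).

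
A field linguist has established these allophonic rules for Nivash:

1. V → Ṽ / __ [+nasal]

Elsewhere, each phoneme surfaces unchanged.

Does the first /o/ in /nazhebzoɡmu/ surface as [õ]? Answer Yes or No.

/o/ (between /z/ and /ɡ/) is in the target of rule 1 but the environment (before a nasal consonant) is not met → [o].
The actual realization is [o], not [õ].

No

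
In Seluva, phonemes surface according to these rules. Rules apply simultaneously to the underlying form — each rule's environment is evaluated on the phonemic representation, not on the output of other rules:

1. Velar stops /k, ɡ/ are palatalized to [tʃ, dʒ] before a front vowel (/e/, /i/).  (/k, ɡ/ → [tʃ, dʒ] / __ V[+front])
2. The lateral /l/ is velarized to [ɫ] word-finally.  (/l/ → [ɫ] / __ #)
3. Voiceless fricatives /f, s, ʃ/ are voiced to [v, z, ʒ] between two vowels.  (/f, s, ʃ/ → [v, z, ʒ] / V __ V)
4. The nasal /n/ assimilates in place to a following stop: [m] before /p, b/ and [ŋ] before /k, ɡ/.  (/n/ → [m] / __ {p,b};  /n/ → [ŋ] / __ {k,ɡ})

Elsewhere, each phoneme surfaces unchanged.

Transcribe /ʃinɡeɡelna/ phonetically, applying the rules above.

/ʃ/ (word-initial) is in the target of rule 3 but the environment (between two vowels) is not met → [ʃ].
/i/ — not in any rule's target class → [i].
/n/ — between /i/ and /ɡ/, before a labial or velar stop — surfaces as [ŋ] (rule 4).
Rule 1 applies to /ɡ/ (between /n/ and /e/: before a front vowel) → [dʒ].
/e/ — not in any rule's target class → [e].
/ɡ/ (between /e/ and /e/): before a front vowel, so rule 1 applies → [dʒ].
/e/ (between /ɡ/ and /l/) is unaffected → [e].
/l/ (between /e/ and /n/): rule 2 targets it, but not word-finally → unchanged [l].
/n/ — between /l/ and /a/; rule 4 does not apply here → [n].
/a/ (word-final) is unaffected → [a].

[ʃiŋdʒedʒelna]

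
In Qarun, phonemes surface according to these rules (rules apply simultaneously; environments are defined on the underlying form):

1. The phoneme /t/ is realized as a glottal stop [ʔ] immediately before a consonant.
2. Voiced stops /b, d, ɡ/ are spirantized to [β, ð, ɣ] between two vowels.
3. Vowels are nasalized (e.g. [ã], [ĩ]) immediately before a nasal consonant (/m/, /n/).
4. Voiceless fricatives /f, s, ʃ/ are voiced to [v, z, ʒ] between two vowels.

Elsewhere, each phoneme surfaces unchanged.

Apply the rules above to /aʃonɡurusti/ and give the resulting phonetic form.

/a/ (word-initial) fails the environment for rule 3, so it stays [a].
/ʃ/ (between /a/ and /o/) occurs between two vowels → [ʒ] by rule 4.
/o/ (between /ʃ/ and /n/) occurs before a nasal consonant → [õ] by rule 3.
/ɡ/ — between /n/ and /u/; rule 2 does not apply here → [ɡ].
/u/ — between /ɡ/ and /r/; rule 3 does not apply here → [u].
/u/ (between /r/ and /s/) fails the environment for rule 3, so it stays [u].
/s/ — between /u/ and /t/; rule 4 does not apply here → [s].
/t/ (between /s/ and /i/) fails the environment for rule 1, so it stays [t].
/i/ (word-final): rule 3 targets it, but not before a nasal consonant → unchanged [i].

[aʒõnɡurusti]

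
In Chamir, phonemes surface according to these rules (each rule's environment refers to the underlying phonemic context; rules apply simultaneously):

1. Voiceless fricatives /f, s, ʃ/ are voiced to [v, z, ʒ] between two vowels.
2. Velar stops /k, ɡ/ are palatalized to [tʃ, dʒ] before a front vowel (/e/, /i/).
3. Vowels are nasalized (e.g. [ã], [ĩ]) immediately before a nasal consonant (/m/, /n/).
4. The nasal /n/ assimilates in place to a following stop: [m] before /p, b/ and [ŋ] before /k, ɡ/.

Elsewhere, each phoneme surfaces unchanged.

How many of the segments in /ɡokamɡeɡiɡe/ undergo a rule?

4

Segments that undergo a rule: /a/ → [ã] (rule 3); /ɡ/ → [dʒ] (rule 2); /ɡ/ → [dʒ] (rule 2); /ɡ/ → [dʒ] (rule 2).
All other segments surface unchanged.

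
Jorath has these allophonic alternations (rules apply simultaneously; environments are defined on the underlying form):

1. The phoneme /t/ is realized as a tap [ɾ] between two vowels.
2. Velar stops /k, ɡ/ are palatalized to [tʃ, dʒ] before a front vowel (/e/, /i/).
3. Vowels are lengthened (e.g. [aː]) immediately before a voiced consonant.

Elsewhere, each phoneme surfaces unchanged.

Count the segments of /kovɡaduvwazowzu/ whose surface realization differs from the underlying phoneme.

Segments that undergo a rule: /o/ → [oː] (rule 3); /a/ → [aː] (rule 3); /u/ → [uː] (rule 3); /a/ → [aː] (rule 3); /o/ → [oː] (rule 3).
All other segments surface unchanged.

5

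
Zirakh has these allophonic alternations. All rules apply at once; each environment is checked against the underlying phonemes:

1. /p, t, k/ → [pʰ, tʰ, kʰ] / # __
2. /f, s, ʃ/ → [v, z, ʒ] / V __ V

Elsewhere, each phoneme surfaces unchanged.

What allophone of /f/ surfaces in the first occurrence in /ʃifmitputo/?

/f/ (between /i/ and /m/): rule 2 targets it, but not between two vowels → unchanged [f].

[f]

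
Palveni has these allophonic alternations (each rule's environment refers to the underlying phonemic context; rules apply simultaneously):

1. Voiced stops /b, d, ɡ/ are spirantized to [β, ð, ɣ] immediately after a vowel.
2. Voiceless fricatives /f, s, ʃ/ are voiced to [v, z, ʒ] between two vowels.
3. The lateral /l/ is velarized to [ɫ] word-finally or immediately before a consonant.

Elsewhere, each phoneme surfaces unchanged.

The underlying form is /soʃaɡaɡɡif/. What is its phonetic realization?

[soʒaɣaɣɡif]

/s/ — word-initial; rule 2 does not apply here → [s].
/o/ — not in any rule's target class → [o].
Rule 2 applies to /ʃ/ (between /o/ and /a/: between two vowels) → [ʒ].
/a/ stays [a].
/ɡ/ (between /a/ and /a/) occurs immediately after a vowel → [ɣ] by rule 1.
/a/ (between /ɡ/ and /ɡ/) is unaffected → [a].
/ɡ/ meets the environment for rule 1 (immediately after a vowel) → [ɣ].
/ɡ/ — between /ɡ/ and /i/; rule 1 does not apply here → [ɡ].
/i/ (between /ɡ/ and /f/): no rule targets it → [i].
/f/ — word-final; rule 2 does not apply here → [f].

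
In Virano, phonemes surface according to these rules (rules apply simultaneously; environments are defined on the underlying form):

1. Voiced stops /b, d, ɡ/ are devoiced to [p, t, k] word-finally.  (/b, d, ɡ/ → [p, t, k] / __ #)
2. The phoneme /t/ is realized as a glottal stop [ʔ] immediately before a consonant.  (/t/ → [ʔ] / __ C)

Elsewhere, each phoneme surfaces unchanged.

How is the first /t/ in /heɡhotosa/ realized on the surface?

[t]

/t/ — between /o/ and /o/; rule 2 does not apply here → [t].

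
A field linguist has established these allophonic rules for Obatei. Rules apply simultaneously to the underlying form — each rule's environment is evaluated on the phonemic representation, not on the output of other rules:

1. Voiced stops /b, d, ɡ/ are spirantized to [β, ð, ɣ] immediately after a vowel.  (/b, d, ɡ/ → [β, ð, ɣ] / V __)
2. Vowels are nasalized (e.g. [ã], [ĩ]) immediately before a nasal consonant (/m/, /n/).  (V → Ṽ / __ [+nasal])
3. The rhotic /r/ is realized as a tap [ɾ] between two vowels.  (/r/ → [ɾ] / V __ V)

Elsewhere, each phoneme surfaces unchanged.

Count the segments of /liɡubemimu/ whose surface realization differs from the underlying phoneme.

4

Segments that undergo a rule: /ɡ/ → [ɣ] (rule 1); /b/ → [β] (rule 1); /e/ → [ẽ] (rule 2); /i/ → [ĩ] (rule 2).
All other segments surface unchanged.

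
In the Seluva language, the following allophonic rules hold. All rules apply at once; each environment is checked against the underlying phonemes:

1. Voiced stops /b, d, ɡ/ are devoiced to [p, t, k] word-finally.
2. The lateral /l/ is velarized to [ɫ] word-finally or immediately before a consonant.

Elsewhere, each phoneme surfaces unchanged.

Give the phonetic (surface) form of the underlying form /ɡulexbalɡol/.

[ɡulexbaɫɡoɫ]

/ɡ/ (word-initial) fails the environment for rule 1, so it stays [ɡ].
/u/ (between /ɡ/ and /l/) is unaffected → [u].
/l/ — between /u/ and /e/; rule 2 does not apply here → [l].
/e/ (between /l/ and /x/) is unaffected → [e].
/x/ stays [x].
/b/ (between /x/ and /a/): rule 1 targets it, but not word-finally → unchanged [b].
/a/ stays [a].
/l/ meets the environment for rule 2 (word-finally or immediately before a consonant) → [ɫ].
/ɡ/ (between /l/ and /o/): rule 1 targets it, but not word-finally → unchanged [ɡ].
/o/ (between /ɡ/ and /l/) is unaffected → [o].
/l/ (word-final) occurs word-finally or immediately before a consonant → [ɫ] by rule 2.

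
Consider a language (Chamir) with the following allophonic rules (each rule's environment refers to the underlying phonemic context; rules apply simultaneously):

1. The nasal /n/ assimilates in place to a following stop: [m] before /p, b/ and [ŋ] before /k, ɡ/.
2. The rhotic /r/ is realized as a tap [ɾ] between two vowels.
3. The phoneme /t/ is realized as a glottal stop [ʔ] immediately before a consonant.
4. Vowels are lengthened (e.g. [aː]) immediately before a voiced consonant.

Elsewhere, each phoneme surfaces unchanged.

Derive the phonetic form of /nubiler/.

/n/ (word-initial) fails the environment for rule 1, so it stays [n].
/u/ meets the environment for rule 4 (before a voiced consonant) → [uː].
/i/ — between /b/ and /l/, before a voiced consonant — surfaces as [iː] (rule 4).
/e/ (between /l/ and /r/): before a voiced consonant, so rule 4 applies → [eː].
/r/ (word-final) is in the target of rule 2 but the environment (between two vowels) is not met → [r].

[nuːbiːleːr]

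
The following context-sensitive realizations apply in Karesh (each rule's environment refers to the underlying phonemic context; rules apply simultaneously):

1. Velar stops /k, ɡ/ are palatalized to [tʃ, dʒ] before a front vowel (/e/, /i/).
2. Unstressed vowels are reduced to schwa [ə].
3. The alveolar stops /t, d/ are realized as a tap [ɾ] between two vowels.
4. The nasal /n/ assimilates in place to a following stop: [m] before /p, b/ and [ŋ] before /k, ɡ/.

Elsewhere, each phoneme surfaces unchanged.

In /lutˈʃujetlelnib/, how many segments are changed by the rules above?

4

Segments that undergo a rule: /u/ → [ə] (rule 2); /e/ → [ə] (rule 2); /e/ → [ə] (rule 2); /i/ → [ə] (rule 2).
All other segments surface unchanged.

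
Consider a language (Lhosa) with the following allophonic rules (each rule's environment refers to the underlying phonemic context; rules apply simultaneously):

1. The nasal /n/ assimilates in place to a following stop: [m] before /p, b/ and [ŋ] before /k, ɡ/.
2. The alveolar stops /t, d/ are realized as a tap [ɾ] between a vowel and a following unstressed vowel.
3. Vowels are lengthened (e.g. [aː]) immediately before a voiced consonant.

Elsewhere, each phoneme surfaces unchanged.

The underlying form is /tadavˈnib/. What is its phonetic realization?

[taːɾaːvˈniːb]

/t/ (word-initial): rule 2 targets it, but not between a vowel and a following unstressed vowel → unchanged [t].
/a/ (between /t/ and /d/) occurs before a voiced consonant → [aː] by rule 3.
/d/ (between /a/ and /a/) occurs between a vowel and a following unstressed vowel → [ɾ] by rule 2.
/a/ (between /d/ and /v/): before a voiced consonant, so rule 3 applies → [aː].
/n/ (between /v/ and /i/): rule 1 targets it, but not before a labial or velar stop → unchanged [n].
/i/ meets the environment for rule 3 (before a voiced consonant) → [iː].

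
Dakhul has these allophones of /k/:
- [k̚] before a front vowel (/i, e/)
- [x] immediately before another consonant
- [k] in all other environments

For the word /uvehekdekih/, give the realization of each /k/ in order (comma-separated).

[x], [k̚]

Occurrence 1 (position 6): immediately before another consonant → [x].
Occurrence 2 (position 9): before a front vowel (/i, e/) → [k̚].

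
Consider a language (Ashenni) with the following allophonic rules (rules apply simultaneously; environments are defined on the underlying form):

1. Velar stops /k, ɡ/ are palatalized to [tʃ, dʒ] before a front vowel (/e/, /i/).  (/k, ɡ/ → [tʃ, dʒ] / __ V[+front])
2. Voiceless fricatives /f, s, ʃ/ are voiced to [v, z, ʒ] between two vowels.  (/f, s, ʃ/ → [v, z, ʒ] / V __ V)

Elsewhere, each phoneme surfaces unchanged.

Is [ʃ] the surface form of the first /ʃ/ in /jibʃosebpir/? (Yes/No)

Yes

/ʃ/ — between /b/ and /o/; rule 2 does not apply here → [ʃ].
The actual realization is [ʃ], which matches [ʃ].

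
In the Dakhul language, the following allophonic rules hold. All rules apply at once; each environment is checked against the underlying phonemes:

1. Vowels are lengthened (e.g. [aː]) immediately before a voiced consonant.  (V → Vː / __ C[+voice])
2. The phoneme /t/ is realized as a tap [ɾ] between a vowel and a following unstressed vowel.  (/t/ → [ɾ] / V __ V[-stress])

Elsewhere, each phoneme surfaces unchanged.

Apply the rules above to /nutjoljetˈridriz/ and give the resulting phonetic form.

/u/ (between /n/ and /t/) fails the environment for rule 1, so it stays [u].
/t/ (between /u/ and /j/) fails the environment for rule 2, so it stays [t].
/o/ (between /j/ and /l/) occurs before a voiced consonant → [oː] by rule 1.
/e/ (between /j/ and /t/): rule 1 targets it, but not before a voiced consonant → unchanged [e].
/t/ — between /e/ and /r/; rule 2 does not apply here → [t].
/i/ (between /r/ and /d/): before a voiced consonant, so rule 1 applies → [iː].
/i/ (between /r/ and /z/) occurs before a voiced consonant → [iː] by rule 1.

[nutjoːljetˈriːdriːz]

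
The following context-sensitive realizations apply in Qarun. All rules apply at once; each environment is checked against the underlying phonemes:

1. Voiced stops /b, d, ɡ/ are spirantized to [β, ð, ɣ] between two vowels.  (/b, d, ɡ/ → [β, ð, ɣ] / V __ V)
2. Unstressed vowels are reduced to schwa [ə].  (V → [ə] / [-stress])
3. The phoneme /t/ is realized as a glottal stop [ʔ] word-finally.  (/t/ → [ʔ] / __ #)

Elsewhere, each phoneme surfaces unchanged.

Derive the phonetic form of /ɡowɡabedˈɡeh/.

[ɡəwɡəβədˈɡeh]

/ɡ/ (word-initial) fails the environment for rule 1, so it stays [ɡ].
/o/ (between /ɡ/ and /w/) occurs in an unstressed syllable → [ə] by rule 2.
/w/ (between /o/ and /ɡ/): no rule targets it → [w].
/ɡ/ (between /w/ and /a/) fails the environment for rule 1, so it stays [ɡ].
/a/ (between /ɡ/ and /b/) occurs in an unstressed syllable → [ə] by rule 2.
/b/ (between /a/ and /e/) occurs between two vowels → [β] by rule 1.
/e/ — between /b/ and /d/, in an unstressed syllable — surfaces as [ə] (rule 2).
/d/ (between /e/ and /ɡ/) fails the environment for rule 1, so it stays [d].
/ɡ/ (between /d/ and /e/) is in the target of rule 1 but the environment (between two vowels) is not met → [ɡ].
/e/ — between /ɡ/ and /h/; rule 2 does not apply here → [e].
/h/ stays [h].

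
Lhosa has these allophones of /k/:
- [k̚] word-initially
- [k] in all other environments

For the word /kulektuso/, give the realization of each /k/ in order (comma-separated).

Occurrence 1 (position 1): word-initially → [k̚].
Occurrence 2 (position 5): no conditioning environment matches → elsewhere allophone [k].

[k̚], [k]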